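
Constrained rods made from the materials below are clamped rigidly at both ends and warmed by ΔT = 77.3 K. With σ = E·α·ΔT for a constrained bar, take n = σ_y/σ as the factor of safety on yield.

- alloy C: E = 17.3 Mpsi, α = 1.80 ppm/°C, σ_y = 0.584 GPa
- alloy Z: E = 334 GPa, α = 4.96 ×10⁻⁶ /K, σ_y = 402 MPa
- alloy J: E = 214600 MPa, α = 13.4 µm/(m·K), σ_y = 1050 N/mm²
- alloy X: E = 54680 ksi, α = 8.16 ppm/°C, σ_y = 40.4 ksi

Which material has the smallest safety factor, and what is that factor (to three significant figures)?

Converting E to GPa, α to ×10⁻⁶/K, σ_y to MPa, then σ and n for each:
  alloy C: E = 119.3, α = 1.80, σ_y = 584.0 → σ = 16.6 MPa, n = 35.2
  alloy Z: E = 334.0, α = 4.96, σ_y = 402.0 → σ = 128 MPa, n = 3.14
  alloy J: E = 214.6, α = 13.4, σ_y = 1050 → σ = 222 MPa, n = 4.72
  alloy X: E = 377.0, α = 8.16, σ_y = 278.5 → σ = 238 MPa, n = 1.17
The minimum is alloy X at n = 1.17.

alloy X, n = 1.17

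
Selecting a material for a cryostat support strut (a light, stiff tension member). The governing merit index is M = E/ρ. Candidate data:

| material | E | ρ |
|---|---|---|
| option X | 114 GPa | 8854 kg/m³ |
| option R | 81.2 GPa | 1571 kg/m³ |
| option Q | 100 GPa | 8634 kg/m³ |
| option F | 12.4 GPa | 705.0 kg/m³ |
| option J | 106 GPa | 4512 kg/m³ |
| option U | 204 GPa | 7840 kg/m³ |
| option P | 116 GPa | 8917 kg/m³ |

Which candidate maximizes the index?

option R

Evaluate M for each candidate:
  option R: M = 51.7 MN·m/kg
  option U: M = 26.0 MN·m/kg
  option J: M = 23.5 MN·m/kg
  option F: M = 17.6 MN·m/kg
  option P: M = 13.0 MN·m/kg
  option X: M = 12.9 MN·m/kg
  option Q: M = 11.6 MN·m/kg
Option R has the largest M.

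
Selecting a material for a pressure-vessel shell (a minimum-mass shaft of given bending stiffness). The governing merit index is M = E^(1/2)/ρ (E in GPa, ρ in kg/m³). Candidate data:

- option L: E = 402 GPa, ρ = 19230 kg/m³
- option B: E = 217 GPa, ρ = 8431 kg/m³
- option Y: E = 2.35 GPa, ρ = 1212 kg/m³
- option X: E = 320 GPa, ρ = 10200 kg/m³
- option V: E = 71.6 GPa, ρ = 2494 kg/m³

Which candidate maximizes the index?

option V

Evaluate M for each candidate:
  option V: M = 3.39×10⁻³
  option X: M = 1.75×10⁻³
  option B: M = 1.75×10⁻³
  option Y: M = 1.26×10⁻³
  option L: M = 1.04×10⁻³
Highest index: option V.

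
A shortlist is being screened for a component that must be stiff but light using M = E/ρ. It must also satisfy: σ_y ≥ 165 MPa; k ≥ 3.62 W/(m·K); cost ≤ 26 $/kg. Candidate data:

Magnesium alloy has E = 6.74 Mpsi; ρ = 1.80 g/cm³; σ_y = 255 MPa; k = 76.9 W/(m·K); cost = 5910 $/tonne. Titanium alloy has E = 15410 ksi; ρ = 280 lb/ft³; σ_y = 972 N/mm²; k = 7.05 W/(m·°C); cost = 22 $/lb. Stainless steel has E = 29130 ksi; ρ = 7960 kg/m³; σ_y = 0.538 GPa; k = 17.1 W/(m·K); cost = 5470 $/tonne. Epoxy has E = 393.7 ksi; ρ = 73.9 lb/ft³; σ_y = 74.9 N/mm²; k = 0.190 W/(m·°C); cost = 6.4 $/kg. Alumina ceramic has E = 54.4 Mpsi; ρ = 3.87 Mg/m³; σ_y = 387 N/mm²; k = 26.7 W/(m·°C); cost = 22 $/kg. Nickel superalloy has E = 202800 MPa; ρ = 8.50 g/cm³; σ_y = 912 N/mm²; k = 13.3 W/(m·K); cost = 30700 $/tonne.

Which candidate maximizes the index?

Screen on constraints: σ_y ≥ 165 MPa; k ≥ 3.62 W/(m·K); cost ≤ 26 $/kg. Survivors: magnesium alloy, stainless steel, alumina ceramic.
After converting to SI:
  magnesium alloy: E = 46.47 GPa, ρ = 1800 kg/m³
  stainless steel: E = 200.8 GPa, ρ = 7960 kg/m³
  alumina ceramic: E = 375.1 GPa, ρ = 3870 kg/m³
  alumina ceramic: M = 96.9 MN·m/kg
  magnesium alloy: M = 25.8 MN·m/kg
  stainless steel: M = 25.2 MN·m/kg
Alumina ceramic has the largest M.

alumina ceramic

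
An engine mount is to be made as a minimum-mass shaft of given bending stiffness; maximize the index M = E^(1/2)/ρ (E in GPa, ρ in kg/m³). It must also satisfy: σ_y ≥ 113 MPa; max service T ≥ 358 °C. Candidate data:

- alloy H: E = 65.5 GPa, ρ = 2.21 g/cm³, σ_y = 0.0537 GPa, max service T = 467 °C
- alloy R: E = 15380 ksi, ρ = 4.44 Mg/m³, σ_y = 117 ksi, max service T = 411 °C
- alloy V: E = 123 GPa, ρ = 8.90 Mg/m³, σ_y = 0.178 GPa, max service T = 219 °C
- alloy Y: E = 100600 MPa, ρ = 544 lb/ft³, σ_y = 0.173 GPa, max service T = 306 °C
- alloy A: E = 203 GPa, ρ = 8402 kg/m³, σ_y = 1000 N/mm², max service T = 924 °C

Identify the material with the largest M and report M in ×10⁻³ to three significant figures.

alloy R, M = 2.32×10⁻³

Screen on constraints: σ_y ≥ 113 MPa; max service T ≥ 358 °C. Survivors: alloy R, alloy A.
Convert each candidate to consistent units, then evaluate M:
  alloy R: E = 106.0 GPa, ρ = 4440 kg/m³
  alloy A: E = 203.0 GPa, ρ = 8402 kg/m³
  alloy R: M = 2.32×10⁻³
  alloy A: M = 1.70×10⁻³
Alloy R ranks first.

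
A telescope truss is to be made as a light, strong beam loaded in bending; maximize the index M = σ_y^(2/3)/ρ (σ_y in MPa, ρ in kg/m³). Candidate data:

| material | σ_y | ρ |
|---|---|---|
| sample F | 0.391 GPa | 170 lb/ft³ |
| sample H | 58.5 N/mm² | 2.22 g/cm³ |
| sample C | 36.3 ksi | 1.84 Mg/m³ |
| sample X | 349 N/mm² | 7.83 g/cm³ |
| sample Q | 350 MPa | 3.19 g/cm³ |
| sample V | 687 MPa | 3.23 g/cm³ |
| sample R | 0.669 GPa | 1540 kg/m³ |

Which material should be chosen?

sample R

In SI units:
  sample F: σ_y = 391.0 MPa, ρ = 2723 kg/m³
  sample H: σ_y = 58.50 MPa, ρ = 2220 kg/m³
  sample C: σ_y = 250.3 MPa, ρ = 1840 kg/m³
  sample X: σ_y = 349.0 MPa, ρ = 7830 kg/m³
  sample Q: σ_y = 350.0 MPa, ρ = 3190 kg/m³
  sample V: σ_y = 687.0 MPa, ρ = 3230 kg/m³
  sample R: σ_y = 669.0 MPa, ρ = 1540 kg/m³
  sample R: M = 49.7×10⁻³
  sample V: M = 24.1×10⁻³
  sample C: M = 21.6×10⁻³
  sample F: M = 19.6×10⁻³
  sample Q: M = 15.6×10⁻³
  sample H: M = 6.79×10⁻³
  sample X: M = 6.33×10⁻³
Sample R has the largest M.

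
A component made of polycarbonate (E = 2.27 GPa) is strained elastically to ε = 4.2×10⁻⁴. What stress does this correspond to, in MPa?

σ = E·ε = 2270 MPa × 4.2×10⁻⁴ = 0.953 MPa.

0.953 MPa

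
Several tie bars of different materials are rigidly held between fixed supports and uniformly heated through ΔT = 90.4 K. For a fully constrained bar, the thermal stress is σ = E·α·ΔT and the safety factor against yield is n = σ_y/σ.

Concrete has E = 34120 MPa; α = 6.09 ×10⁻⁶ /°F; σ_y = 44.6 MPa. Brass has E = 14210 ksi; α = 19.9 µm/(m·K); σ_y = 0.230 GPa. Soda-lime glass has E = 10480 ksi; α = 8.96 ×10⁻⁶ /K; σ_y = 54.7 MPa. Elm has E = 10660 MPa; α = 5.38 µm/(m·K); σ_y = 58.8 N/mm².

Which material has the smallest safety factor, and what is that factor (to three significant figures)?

soda-lime glass, n = 0.935

In consistent units (E in GPa, α in ×10⁻⁶/K, σ_y in MPa):
  concrete: E = 34.12, α = 11.0, σ_y = 44.60 → σ = 33.8 MPa, n = 1.32
  brass: E = 97.97, α = 19.9, σ_y = 230.0 → σ = 176 MPa, n = 1.30
  soda-lime glass: E = 72.26, α = 8.96, σ_y = 54.70 → σ = 58.5 MPa, n = 0.935
  elm: E = 10.66, α = 5.38, σ_y = 58.80 → σ = 5.18 MPa, n = 11.3
The minimum is soda-lime glass at n = 0.935.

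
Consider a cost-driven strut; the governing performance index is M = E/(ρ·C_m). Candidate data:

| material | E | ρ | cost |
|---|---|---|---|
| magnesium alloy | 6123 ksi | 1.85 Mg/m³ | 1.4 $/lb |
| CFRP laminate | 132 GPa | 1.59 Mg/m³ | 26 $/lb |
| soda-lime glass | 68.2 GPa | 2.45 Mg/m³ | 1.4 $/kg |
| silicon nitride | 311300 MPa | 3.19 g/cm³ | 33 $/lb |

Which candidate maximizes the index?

In SI units:
  magnesium alloy: E = 42.22 GPa, ρ = 1850 kg/m³, cost = 3.086 $/kg
  CFRP laminate: E = 132.0 GPa, ρ = 1590 kg/m³, cost = 57.32 $/kg
  soda-lime glass: E = 68.20 GPa, ρ = 2450 kg/m³, cost = 1.400 $/kg
  silicon nitride: E = 311.3 GPa, ρ = 3190 kg/m³, cost = 72.75 $/kg
  soda-lime glass: M = 19.9 MN·m per $
  magnesium alloy: M = 7.39 MN·m per $
  CFRP laminate: M = 1.45 MN·m per $
  silicon nitride: M = 1.34 MN·m per $
Soda-lime glass has the largest M.

soda-lime glass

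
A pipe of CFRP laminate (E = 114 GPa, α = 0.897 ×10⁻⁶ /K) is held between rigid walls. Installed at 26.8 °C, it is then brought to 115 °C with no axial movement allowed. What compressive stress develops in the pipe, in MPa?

9.02 MPa

ΔT = 88.20 K. Constrained thermal stress σ = E·α·ΔT = 114.0×10³ MPa × 0.897×10⁻⁶ × 88.20 = 9.02 MPa (compressive).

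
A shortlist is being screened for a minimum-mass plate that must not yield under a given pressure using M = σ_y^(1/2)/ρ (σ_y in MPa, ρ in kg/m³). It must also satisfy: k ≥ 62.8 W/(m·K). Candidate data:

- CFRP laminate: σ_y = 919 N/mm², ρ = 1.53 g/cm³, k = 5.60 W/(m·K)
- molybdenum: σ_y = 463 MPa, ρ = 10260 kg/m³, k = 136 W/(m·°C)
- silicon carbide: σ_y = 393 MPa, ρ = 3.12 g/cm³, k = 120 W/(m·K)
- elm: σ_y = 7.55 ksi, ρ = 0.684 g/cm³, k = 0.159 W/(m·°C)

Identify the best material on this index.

Screen on constraints: k ≥ 62.8 W/(m·K). Survivors: molybdenum, silicon carbide.
After converting to SI:
  molybdenum: σ_y = 463.0 MPa, ρ = 10260 kg/m³
  silicon carbide: σ_y = 393.0 MPa, ρ = 3120 kg/m³
  silicon carbide: M = 6.35×10⁻³
  molybdenum: M = 2.10×10⁻³
Highest index: silicon carbide.

silicon carbide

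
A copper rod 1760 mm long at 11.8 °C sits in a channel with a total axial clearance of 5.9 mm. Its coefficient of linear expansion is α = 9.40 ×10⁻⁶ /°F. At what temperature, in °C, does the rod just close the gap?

210 °C

α = 9.40×10⁻⁶/°F × 9/5 = 16.9×10⁻⁶/K.
α·L₀·ΔT = 5.9 mm ⇒ ΔT = 5.9 / (16.9×10⁻⁶ × 1760.0) = 198.1 K.
T = 11.8 + 198.1 = 209.9 °C.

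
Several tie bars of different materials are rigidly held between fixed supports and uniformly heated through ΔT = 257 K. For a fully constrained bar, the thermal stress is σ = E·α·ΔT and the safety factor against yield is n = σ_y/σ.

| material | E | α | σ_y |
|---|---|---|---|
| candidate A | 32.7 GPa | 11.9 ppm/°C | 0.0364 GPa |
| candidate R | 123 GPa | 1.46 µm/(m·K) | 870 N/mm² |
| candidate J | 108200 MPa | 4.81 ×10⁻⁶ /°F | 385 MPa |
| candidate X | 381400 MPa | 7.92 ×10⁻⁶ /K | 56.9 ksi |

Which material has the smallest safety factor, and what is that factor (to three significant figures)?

candidate A, n = 0.364

Converting E to GPa, α to ×10⁻⁶/K, σ_y to MPa, then σ and n for each:
  candidate A: E = 32.70, α = 11.9, σ_y = 36.40 → σ = 100 MPa, n = 0.364
  candidate R: E = 123.0, α = 1.46, σ_y = 870.0 → σ = 46.2 MPa, n = 18.9
  candidate J: E = 108.2, α = 8.66, σ_y = 385.0 → σ = 241 MPa, n = 1.60
  candidate X: E = 381.4, α = 7.92, σ_y = 392.3 → σ = 776 MPa, n = 0.505
Candidate A has the lowest safety factor, n = 0.364.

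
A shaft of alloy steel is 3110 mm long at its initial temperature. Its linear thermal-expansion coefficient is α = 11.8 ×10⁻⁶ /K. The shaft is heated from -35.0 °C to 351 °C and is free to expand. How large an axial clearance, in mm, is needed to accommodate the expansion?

ΔT = 351 − (-35.0) = 386.0 K.
ΔL = α·L₀·ΔT = 11.8×10⁻⁶ × 3110 mm × 386.0 K = 14.2 mm.

14.2 mm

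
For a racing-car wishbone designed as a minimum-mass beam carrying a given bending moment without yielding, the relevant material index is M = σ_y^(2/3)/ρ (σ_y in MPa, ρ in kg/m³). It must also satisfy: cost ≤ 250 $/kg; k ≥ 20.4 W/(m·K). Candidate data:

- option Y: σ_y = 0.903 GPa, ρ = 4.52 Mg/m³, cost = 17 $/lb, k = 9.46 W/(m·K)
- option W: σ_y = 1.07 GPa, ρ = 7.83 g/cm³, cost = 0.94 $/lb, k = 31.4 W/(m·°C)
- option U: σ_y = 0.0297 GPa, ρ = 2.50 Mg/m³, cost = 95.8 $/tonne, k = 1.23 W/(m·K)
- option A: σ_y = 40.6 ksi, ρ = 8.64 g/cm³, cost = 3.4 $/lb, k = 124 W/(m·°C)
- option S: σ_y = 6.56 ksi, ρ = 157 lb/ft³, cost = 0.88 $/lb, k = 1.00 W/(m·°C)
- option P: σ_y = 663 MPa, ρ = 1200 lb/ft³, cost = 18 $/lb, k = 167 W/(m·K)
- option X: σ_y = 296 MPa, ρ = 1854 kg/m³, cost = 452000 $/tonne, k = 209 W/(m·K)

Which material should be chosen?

Screen on constraints: cost ≤ 250 $/kg; k ≥ 20.4 W/(m·K). Survivors: option W, option A, option P.
After converting to SI:
  option W: σ_y = 1070 MPa, ρ = 7830 kg/m³
  option A: σ_y = 279.9 MPa, ρ = 8640 kg/m³
  option P: σ_y = 663.0 MPa, ρ = 19220 kg/m³
  option W: M = 13.4×10⁻³
  option A: M = 4.95×10⁻³
  option P: M = 3.96×10⁻³
The maximum is for option W.

option W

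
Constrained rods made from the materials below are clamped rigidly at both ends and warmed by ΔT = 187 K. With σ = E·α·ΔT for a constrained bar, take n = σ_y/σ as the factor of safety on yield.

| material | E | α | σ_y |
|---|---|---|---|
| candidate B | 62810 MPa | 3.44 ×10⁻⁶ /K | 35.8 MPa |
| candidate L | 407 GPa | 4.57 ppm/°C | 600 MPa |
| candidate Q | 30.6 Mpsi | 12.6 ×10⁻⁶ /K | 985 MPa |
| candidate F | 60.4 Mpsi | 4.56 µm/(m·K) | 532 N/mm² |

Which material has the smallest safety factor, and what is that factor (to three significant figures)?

In consistent units (E in GPa, α in ×10⁻⁶/K, σ_y in MPa):
  candidate B: E = 62.81, α = 3.44, σ_y = 35.80 → σ = 40.4 MPa, n = 0.886
  candidate L: E = 407.0, α = 4.57, σ_y = 600.0 → σ = 348 MPa, n = 1.73
  candidate Q: E = 211.0, α = 12.6, σ_y = 985.0 → σ = 497 MPa, n = 1.98
  candidate F: E = 416.4, α = 4.56, σ_y = 532.0 → σ = 355 MPa, n = 1.50
The minimum is candidate B at n = 0.886.

candidate B, n = 0.886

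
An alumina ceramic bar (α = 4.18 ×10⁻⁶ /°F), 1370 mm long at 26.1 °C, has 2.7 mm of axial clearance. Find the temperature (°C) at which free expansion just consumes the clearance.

α = 4.18×10⁻⁶/°F × 9/5 = 7.52×10⁻⁶/K.
α·L₀·ΔT = 2.7 mm ⇒ ΔT = 2.7 / (7.52×10⁻⁶ × 1370.0) = 261.9 K.
T = 26.1 + 261.9 = 288.0 °C.

288 °C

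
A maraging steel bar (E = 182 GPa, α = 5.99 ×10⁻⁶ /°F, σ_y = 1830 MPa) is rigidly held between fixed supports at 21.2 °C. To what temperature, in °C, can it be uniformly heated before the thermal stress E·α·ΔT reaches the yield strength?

954 °C

α = 5.99×10⁻⁶/°F × 9/5 = 10.8×10⁻⁶/K.
E·α·ΔT = 1830 MPa ⇒ ΔT = 1830 / (182.0×10³ × 10.8×10⁻⁶) = 932.6 K.
T = 21.2 + 932.6 = 953.8 °C.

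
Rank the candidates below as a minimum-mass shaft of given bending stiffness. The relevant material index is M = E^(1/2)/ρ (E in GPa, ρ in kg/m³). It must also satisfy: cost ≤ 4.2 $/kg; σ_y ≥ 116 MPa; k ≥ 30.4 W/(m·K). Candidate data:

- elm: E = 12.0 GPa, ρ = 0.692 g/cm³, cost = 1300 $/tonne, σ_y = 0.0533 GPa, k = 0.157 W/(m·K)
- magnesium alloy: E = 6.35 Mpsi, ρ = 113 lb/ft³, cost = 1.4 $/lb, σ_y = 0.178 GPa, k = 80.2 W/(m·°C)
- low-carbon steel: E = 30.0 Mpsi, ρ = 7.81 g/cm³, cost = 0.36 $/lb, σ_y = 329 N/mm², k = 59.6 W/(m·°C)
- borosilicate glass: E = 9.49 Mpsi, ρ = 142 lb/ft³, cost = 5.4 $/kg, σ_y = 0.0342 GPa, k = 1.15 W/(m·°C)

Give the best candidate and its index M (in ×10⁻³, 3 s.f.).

Screen on constraints: cost ≤ 4.2 $/kg; σ_y ≥ 116 MPa; k ≥ 30.4 W/(m·K). Survivors: magnesium alloy, low-carbon steel.
After converting to SI:
  magnesium alloy: E = 43.78 GPa, ρ = 1810 kg/m³
  low-carbon steel: E = 206.8 GPa, ρ = 7810 kg/m³
  magnesium alloy: M = 3.66×10⁻³
  low-carbon steel: M = 1.84×10⁻³
Magnesium alloy has the largest M.

magnesium alloy, M = 3.66×10⁻³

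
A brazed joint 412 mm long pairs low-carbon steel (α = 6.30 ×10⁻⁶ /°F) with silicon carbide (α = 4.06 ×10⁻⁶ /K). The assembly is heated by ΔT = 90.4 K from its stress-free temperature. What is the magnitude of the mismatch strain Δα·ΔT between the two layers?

low-carbon steel: α = 6.30×10⁻⁶/°F × 9/5 = 11.3×10⁻⁶/K.
Δα = |11.3 − 4.06|×10⁻⁶/K = 7.28×10⁻⁶/K.
Mismatch strain = Δα·ΔT = 7.28×10⁻⁶ × 90.4 = 6.58×10⁻⁴.

6.58×10⁻⁴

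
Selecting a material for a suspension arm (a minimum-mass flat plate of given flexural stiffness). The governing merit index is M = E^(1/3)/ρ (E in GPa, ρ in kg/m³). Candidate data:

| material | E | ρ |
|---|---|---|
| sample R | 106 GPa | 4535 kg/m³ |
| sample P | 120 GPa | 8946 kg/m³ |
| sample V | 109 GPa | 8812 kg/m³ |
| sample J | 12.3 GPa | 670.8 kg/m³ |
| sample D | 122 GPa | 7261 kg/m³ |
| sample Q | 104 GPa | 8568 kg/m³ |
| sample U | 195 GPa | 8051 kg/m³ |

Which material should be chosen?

Evaluate M for each candidate:
  sample J: M = 3.44×10⁻³
  sample R: M = 1.04×10⁻³
  sample U: M = 0.720×10⁻³
  sample D: M = 0.683×10⁻³
  sample P: M = 0.551×10⁻³
  sample Q: M = 0.549×10⁻³
  sample V: M = 0.542×10⁻³
Highest index: sample J.

sample J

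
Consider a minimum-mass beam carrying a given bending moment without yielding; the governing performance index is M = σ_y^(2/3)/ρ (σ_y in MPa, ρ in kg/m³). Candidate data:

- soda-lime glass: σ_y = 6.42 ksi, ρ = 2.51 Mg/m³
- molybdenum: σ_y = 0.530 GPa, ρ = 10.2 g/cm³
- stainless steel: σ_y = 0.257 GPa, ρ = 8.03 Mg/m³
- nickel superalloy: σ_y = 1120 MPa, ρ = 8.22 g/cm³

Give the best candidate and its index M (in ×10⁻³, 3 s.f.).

nickel superalloy, M = 13.1×10⁻³

Putting every candidate on a common basis:
  soda-lime glass: σ_y = 44.26 MPa, ρ = 2510 kg/m³
  molybdenum: σ_y = 530.0 MPa, ρ = 10200 kg/m³
  stainless steel: σ_y = 257.0 MPa, ρ = 8030 kg/m³
  nickel superalloy: σ_y = 1120 MPa, ρ = 8220 kg/m³
  nickel superalloy: M = 13.1×10⁻³
  molybdenum: M = 6.42×10⁻³
  stainless steel: M = 5.03×10⁻³
  soda-lime glass: M = 4.99×10⁻³
Nickel superalloy ranks first.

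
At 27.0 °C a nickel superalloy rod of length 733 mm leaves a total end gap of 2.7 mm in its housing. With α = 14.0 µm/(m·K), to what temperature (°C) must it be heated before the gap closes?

290 °C

α·L₀·ΔT = 2.7 mm ⇒ ΔT = 2.7 / (14.0×10⁻⁶ × 733.0) = 263.1 K.
T = 27.0 + 263.1 = 290.1 °C.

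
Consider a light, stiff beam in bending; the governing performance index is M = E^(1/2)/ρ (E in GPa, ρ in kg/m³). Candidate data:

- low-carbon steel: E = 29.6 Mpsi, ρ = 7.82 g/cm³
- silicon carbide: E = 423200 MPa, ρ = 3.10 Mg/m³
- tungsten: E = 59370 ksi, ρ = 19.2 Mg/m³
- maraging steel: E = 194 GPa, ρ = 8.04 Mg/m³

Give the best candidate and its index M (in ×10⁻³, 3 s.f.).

silicon carbide, M = 6.64×10⁻³

Normalizing units and computing the index:
  low-carbon steel: E = 204.1 GPa, ρ = 7820 kg/m³
  silicon carbide: E = 423.2 GPa, ρ = 3100 kg/m³
  tungsten: E = 409.3 GPa, ρ = 19200 kg/m³
  maraging steel: E = 194.0 GPa, ρ = 8040 kg/m³
  silicon carbide: M = 6.64×10⁻³
  low-carbon steel: M = 1.83×10⁻³
  maraging steel: M = 1.73×10⁻³
  tungsten: M = 1.05×10⁻³
The maximum is for silicon carbide.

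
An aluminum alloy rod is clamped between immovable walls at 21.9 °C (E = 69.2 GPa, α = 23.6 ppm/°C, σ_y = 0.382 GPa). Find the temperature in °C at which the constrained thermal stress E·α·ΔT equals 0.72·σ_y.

190 °C

σ_y = 0.382 GPa = 382.0 MPa.
E·α·ΔT = 275.0 MPa ⇒ ΔT = 275.0 / (69.20×10³ × 23.6×10⁻⁶) = 168.4 K.
T = 21.9 + 168.4 = 190.3 °C.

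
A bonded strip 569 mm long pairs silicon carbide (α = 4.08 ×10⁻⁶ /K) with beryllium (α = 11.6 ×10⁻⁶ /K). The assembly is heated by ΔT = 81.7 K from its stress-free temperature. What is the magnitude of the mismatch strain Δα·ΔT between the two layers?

Δα = |4.08 − 11.6|×10⁻⁶/K = 7.52×10⁻⁶/K.
Mismatch strain = Δα·ΔT = 7.52×10⁻⁶ × 81.7 = 6.14×10⁻⁴.

6.14×10⁻⁴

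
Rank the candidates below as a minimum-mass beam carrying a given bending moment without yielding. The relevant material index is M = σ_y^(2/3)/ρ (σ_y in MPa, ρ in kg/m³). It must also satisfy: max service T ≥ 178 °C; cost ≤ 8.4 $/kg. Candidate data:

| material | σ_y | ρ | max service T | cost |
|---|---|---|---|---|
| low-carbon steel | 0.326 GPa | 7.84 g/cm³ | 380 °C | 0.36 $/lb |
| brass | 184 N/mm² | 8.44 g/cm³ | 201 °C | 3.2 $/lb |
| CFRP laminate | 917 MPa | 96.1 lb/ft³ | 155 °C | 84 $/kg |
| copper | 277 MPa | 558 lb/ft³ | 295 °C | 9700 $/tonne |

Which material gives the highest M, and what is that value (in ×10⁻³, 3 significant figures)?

low-carbon steel, M = 6.04×10⁻³

Screen on constraints: max service T ≥ 178 °C; cost ≤ 8.4 $/kg. Survivors: low-carbon steel, brass.
Normalizing units and computing the index:
  low-carbon steel: σ_y = 326.0 MPa, ρ = 7840 kg/m³
  brass: σ_y = 184.0 MPa, ρ = 8440 kg/m³
  low-carbon steel: M = 6.04×10⁻³
  brass: M = 3.83×10⁻³
Low-carbon steel ranks first.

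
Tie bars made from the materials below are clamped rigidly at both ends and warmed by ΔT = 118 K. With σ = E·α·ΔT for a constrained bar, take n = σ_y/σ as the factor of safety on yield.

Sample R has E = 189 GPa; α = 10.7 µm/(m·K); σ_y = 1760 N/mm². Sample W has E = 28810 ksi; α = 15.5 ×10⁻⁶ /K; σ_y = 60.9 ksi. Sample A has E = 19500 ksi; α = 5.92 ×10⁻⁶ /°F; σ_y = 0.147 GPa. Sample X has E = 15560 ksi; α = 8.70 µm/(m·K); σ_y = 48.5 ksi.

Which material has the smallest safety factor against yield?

Per material, after unit conversion:
  sample R: E = 189.0, α = 10.7, σ_y = 1760 → σ = 239 MPa, n = 7.38
  sample W: E = 198.6, α = 15.5, σ_y = 419.9 → σ = 363 MPa, n = 1.16
  sample A: E = 134.4, α = 10.7, σ_y = 147.0 → σ = 169 MPa, n = 0.870
  sample X: E = 107.3, α = 8.70, σ_y = 334.4 → σ = 110 MPa, n = 3.04
Sample A has the lowest safety factor, n = 0.870.

sample A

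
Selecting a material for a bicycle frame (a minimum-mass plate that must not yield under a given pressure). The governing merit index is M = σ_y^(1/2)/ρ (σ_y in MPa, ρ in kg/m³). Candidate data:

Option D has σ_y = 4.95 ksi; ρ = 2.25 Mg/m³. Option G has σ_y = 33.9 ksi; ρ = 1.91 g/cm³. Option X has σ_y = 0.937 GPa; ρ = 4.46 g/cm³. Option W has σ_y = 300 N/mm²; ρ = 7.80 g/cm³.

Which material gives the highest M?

option G

Normalizing units and computing the index:
  option D: σ_y = 34.13 MPa, ρ = 2250 kg/m³
  option G: σ_y = 233.7 MPa, ρ = 1910 kg/m³
  option X: σ_y = 937.0 MPa, ρ = 4460 kg/m³
  option W: σ_y = 300.0 MPa, ρ = 7800 kg/m³
  option G: M = 8.00×10⁻³
  option X: M = 6.86×10⁻³
  option D: M = 2.60×10⁻³
  option W: M = 2.22×10⁻³
Highest index: option G.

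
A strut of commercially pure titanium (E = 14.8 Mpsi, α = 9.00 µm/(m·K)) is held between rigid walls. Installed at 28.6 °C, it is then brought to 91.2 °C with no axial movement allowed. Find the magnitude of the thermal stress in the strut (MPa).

57.5 MPa

E = 14.8 Mpsi = 102.0 GPa.
ΔT = 62.60 K. Constrained thermal stress σ = E·α·ΔT = 102.0×10³ MPa × 9.00×10⁻⁶ × 62.60 = 57.5 MPa (compressive).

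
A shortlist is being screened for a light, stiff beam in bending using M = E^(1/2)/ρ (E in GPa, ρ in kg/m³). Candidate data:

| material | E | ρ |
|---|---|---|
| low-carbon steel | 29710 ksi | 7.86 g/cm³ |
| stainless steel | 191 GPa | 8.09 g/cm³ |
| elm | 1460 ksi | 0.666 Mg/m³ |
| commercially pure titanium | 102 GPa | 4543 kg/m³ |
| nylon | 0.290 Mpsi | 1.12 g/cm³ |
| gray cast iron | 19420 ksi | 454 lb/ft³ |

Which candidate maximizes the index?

elm

Putting every candidate on a common basis:
  low-carbon steel: E = 204.8 GPa, ρ = 7860 kg/m³
  stainless steel: E = 191.0 GPa, ρ = 8090 kg/m³
  elm: E = 10.07 GPa, ρ = 666.0 kg/m³
  commercially pure titanium: E = 102.0 GPa, ρ = 4543 kg/m³
  nylon: E = 1.999 GPa, ρ = 1120 kg/m³
  gray cast iron: E = 133.9 GPa, ρ = 7272 kg/m³
  elm: M = 4.76×10⁻³
  commercially pure titanium: M = 2.22×10⁻³
  low-carbon steel: M = 1.82×10⁻³
  stainless steel: M = 1.71×10⁻³
  gray cast iron: M = 1.59×10⁻³
  nylon: M = 1.26×10⁻³
Elm has the largest M.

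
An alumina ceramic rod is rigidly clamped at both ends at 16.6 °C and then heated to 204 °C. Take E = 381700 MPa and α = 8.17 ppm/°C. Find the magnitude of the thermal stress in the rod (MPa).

E = 381700 MPa = 381.7 GPa.
ΔT = 187.4 K. Constrained thermal stress σ = E·α·ΔT = 381.7×10³ MPa × 8.17×10⁻⁶ × 187.4 = 584 MPa (compressive).

584 MPa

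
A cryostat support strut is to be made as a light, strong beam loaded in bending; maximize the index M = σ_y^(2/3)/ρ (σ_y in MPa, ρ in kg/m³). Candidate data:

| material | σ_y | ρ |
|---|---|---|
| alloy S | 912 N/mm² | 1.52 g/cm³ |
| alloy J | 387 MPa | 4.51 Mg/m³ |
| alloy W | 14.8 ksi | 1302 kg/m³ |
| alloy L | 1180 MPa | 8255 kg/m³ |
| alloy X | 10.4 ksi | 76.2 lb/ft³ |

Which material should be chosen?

alloy S

After converting to SI:
  alloy S: σ_y = 912.0 MPa, ρ = 1520 kg/m³
  alloy J: σ_y = 387.0 MPa, ρ = 4510 kg/m³
  alloy W: σ_y = 102.0 MPa, ρ = 1302 kg/m³
  alloy L: σ_y = 1180 MPa, ρ = 8255 kg/m³
  alloy X: σ_y = 71.71 MPa, ρ = 1221 kg/m³
  alloy S: M = 61.9×10⁻³
  alloy W: M = 16.8×10⁻³
  alloy X: M = 14.1×10⁻³
  alloy L: M = 13.5×10⁻³
  alloy J: M = 11.8×10⁻³
Alloy S ranks first.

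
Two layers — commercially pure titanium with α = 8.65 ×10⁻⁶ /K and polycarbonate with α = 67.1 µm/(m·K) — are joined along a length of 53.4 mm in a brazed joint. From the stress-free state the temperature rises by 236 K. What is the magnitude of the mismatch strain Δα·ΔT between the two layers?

0.0138

Δα = |8.65 − 67.1|×10⁻⁶/K = 58.4×10⁻⁶/K.
Mismatch strain = Δα·ΔT = 58.4×10⁻⁶ × 236.0 = 0.0138.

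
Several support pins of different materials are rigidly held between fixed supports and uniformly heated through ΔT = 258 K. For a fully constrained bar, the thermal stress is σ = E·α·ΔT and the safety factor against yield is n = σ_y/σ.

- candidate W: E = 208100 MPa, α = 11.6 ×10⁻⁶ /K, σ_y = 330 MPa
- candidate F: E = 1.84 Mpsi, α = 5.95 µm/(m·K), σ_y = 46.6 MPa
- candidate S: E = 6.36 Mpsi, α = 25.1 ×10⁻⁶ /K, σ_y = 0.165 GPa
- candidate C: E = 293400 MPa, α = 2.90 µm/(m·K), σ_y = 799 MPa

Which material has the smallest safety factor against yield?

With everything in SI (GPa, ×10⁻⁶/K, MPa):
  candidate W: E = 208.1, α = 11.6, σ_y = 330.0 → σ = 623 MPa, n = 0.530
  candidate F: E = 12.69, α = 5.95, σ_y = 46.60 → σ = 19.5 MPa, n = 2.39
  candidate S: E = 43.85, α = 25.1, σ_y = 165.0 → σ = 284 MPa, n = 0.581
  candidate C: E = 293.4, α = 2.90, σ_y = 799.0 → σ = 220 MPa, n = 3.64
The minimum is candidate W at n = 0.530.

candidate W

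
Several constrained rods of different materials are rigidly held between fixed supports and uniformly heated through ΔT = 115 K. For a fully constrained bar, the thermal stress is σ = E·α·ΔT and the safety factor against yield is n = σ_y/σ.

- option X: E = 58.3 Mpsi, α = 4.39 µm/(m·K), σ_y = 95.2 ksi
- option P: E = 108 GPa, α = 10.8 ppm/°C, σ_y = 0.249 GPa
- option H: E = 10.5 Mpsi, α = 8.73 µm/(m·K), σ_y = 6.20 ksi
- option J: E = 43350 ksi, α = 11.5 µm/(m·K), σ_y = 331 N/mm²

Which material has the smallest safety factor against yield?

In consistent units (E in GPa, α in ×10⁻⁶/K, σ_y in MPa):
  option X: E = 402.0, α = 4.39, σ_y = 656.4 → σ = 203 MPa, n = 3.23
  option P: E = 108.0, α = 10.8, σ_y = 249.0 → σ = 134 MPa, n = 1.86
  option H: E = 72.39, α = 8.73, σ_y = 42.75 → σ = 72.7 MPa, n = 0.588
  option J: E = 298.9, α = 11.5, σ_y = 331.0 → σ = 395 MPa, n = 0.837
The minimum is option H at n = 0.588.

option H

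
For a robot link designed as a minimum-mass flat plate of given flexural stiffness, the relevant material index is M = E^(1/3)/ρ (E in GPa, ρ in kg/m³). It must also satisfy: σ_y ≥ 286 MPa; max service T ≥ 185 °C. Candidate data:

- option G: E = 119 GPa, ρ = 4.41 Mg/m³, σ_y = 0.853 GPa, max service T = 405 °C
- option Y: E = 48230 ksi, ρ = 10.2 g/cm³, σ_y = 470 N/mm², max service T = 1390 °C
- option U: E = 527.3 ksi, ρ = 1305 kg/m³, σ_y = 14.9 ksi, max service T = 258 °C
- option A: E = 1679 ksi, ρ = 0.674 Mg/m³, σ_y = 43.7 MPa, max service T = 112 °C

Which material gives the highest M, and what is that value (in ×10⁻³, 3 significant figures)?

Screen on constraints: σ_y ≥ 286 MPa; max service T ≥ 185 °C. Survivors: option G, option Y.
After converting to SI:
  option G: E = 119.0 GPa, ρ = 4410 kg/m³
  option Y: E = 332.5 GPa, ρ = 10200 kg/m³
  option G: M = 1.12×10⁻³
  option Y: M = 0.679×10⁻³
Highest index: option G.

option G, M = 1.12×10⁻³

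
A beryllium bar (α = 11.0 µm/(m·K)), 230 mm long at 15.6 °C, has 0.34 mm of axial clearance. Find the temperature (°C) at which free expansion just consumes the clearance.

α·L₀·ΔT = 0.34 mm ⇒ ΔT = 0.34 / (11.0×10⁻⁶ × 230.0) = 134.4 K.
T = 15.6 + 134.4 = 150.0 °C.

150 °C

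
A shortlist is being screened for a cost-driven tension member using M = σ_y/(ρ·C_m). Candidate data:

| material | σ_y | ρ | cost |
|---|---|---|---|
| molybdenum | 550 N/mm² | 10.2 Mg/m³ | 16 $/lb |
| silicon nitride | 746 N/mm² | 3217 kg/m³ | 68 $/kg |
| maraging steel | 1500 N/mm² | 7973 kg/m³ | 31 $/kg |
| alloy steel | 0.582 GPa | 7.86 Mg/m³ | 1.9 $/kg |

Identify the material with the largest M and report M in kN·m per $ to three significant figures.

Convert each candidate to consistent units, then evaluate M:
  molybdenum: σ_y = 550.0 MPa, ρ = 10200 kg/m³, cost = 35.27 $/kg
  silicon nitride: σ_y = 746.0 MPa, ρ = 3217 kg/m³, cost = 68.00 $/kg
  maraging steel: σ_y = 1500 MPa, ρ = 7973 kg/m³, cost = 31.00 $/kg
  alloy steel: σ_y = 582.0 MPa, ρ = 7860 kg/m³, cost = 1.900 $/kg
  alloy steel: M = 39.0 kN·m per $
  maraging steel: M = 6.07 kN·m per $
  silicon nitride: M = 3.41 kN·m per $
  molybdenum: M = 1.53 kN·m per $
Highest index: alloy steel.

alloy steel, M = 39.0 kN·m per $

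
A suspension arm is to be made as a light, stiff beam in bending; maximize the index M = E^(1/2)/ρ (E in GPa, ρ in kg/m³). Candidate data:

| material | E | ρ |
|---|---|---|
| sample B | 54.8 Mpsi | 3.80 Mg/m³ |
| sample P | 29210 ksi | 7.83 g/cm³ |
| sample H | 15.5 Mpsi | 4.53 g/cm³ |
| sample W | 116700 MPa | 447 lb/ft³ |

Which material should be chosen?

sample B

Putting every candidate on a common basis:
  sample B: E = 377.8 GPa, ρ = 3800 kg/m³
  sample P: E = 201.4 GPa, ρ = 7830 kg/m³
  sample H: E = 106.9 GPa, ρ = 4530 kg/m³
  sample W: E = 116.7 GPa, ρ = 7160 kg/m³
  sample B: M = 5.12×10⁻³
  sample H: M = 2.28×10⁻³
  sample P: M = 1.81×10⁻³
  sample W: M = 1.51×10⁻³
The maximum is for sample B.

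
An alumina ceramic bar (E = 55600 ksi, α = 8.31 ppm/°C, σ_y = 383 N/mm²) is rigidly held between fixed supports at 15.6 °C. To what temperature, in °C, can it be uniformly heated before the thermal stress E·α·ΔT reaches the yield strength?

136 °C

E = 55600 ksi = 383.3 GPa.
σ_y = 383 N/mm² = 383.0 MPa.
E·α·ΔT = 383.0 MPa ⇒ ΔT = 383.0 / (383.3×10³ × 8.31×10⁻⁶) = 120.2 K.
T = 15.6 + 120.2 = 135.8 °C.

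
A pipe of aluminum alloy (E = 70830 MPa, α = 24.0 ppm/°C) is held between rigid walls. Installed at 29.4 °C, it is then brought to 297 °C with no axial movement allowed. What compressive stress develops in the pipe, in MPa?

455 MPa

E = 70830 MPa = 70.83 GPa.
ΔT = 267.6 K. Constrained thermal stress σ = E·α·ΔT = 70.83×10³ MPa × 24.0×10⁻⁶ × 267.6 = 455 MPa (compressive).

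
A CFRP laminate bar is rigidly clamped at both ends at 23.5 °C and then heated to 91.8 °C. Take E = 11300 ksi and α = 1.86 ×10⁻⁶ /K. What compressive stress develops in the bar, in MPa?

E = 11300 ksi = 77.91 GPa.
ΔT = 68.30 K. Constrained thermal stress σ = E·α·ΔT = 77.91×10³ MPa × 1.86×10⁻⁶ × 68.30 = 9.90 MPa (compressive).

9.90 MPa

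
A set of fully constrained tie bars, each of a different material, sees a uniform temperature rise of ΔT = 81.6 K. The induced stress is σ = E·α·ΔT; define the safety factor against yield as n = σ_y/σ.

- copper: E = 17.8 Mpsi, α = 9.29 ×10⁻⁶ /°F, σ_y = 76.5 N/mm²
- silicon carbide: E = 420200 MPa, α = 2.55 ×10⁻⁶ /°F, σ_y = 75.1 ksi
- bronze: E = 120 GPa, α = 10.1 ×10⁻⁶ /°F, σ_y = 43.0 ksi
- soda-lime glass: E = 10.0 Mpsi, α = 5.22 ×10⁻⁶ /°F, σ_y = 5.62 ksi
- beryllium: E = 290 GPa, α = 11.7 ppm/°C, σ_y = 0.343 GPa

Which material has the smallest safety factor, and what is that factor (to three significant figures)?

copper, n = 0.457

With everything in SI (GPa, ×10⁻⁶/K, MPa):
  copper: E = 122.7, α = 16.7, σ_y = 76.50 → σ = 167 MPa, n = 0.457
  silicon carbide: E = 420.2, α = 4.59, σ_y = 517.8 → σ = 157 MPa, n = 3.29
  bronze: E = 120.0, α = 18.2, σ_y = 296.5 → σ = 178 MPa, n = 1.67
  soda-lime glass: E = 68.95, α = 9.40, σ_y = 38.75 → σ = 52.9 MPa, n = 0.733
  beryllium: E = 290.0, α = 11.7, σ_y = 343.0 → σ = 277 MPa, n = 1.24
Smallest n: copper with n = 0.457.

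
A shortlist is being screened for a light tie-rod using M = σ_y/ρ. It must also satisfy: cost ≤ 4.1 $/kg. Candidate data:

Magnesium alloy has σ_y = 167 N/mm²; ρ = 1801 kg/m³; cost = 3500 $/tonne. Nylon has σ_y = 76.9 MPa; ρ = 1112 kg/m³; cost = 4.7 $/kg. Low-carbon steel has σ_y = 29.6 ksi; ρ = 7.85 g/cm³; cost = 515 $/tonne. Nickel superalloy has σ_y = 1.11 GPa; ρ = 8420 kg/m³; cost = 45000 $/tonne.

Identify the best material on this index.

magnesium alloy

Screen on constraints: cost ≤ 4.1 $/kg. Survivors: magnesium alloy, low-carbon steel.
After converting to SI:
  magnesium alloy: σ_y = 167.0 MPa, ρ = 1801 kg/m³
  low-carbon steel: σ_y = 204.1 MPa, ρ = 7850 kg/m³
  magnesium alloy: M = 92.7 kN·m/kg
  low-carbon steel: M = 26.0 kN·m/kg
Highest index: magnesium alloy.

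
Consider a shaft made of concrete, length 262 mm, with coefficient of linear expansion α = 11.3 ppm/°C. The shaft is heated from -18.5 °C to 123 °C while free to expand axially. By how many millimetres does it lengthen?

ΔT = 123 − (-18.5) = 141.5 K.
ΔL = α·L₀·ΔT = 11.3×10⁻⁶ × 262 mm × 141.5 K = 0.419 mm.

0.419 mm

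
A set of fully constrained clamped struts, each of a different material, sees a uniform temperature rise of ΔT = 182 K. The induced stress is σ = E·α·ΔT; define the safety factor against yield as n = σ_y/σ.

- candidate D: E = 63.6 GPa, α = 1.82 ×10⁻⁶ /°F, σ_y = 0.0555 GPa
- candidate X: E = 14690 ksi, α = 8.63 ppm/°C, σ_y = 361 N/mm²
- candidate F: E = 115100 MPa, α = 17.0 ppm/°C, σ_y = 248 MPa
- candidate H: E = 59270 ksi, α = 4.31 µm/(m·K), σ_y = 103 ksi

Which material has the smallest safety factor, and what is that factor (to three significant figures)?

Converting E to GPa, α to ×10⁻⁶/K, σ_y to MPa, then σ and n for each:
  candidate D: E = 63.60, α = 3.28, σ_y = 55.50 → σ = 37.9 MPa, n = 1.46
  candidate X: E = 101.3, α = 8.63, σ_y = 361.0 → σ = 159 MPa, n = 2.27
  candidate F: E = 115.1, α = 17.0, σ_y = 248.0 → σ = 356 MPa, n = 0.696
  candidate H: E = 408.7, α = 4.31, σ_y = 710.2 → σ = 321 MPa, n = 2.22
Smallest n: candidate F with n = 0.696.

candidate F, n = 0.696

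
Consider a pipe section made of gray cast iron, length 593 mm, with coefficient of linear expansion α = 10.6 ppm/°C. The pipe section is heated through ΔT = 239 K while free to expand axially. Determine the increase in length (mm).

ΔL = α·L₀·ΔT = 10.6×10⁻⁶ × 593 mm × 239.0 K = 1.50 mm.

1.50 mm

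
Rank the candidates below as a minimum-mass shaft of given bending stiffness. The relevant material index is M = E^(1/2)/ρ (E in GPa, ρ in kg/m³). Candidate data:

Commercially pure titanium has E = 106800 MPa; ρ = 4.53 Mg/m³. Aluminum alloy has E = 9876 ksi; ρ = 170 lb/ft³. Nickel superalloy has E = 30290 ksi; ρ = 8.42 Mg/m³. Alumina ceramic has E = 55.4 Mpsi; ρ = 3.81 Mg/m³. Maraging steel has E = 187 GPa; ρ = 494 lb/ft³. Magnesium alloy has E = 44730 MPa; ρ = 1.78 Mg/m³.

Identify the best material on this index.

Putting every candidate on a common basis:
  commercially pure titanium: E = 106.8 GPa, ρ = 4530 kg/m³
  aluminum alloy: E = 68.09 GPa, ρ = 2723 kg/m³
  nickel superalloy: E = 208.8 GPa, ρ = 8420 kg/m³
  alumina ceramic: E = 382.0 GPa, ρ = 3810 kg/m³
  maraging steel: E = 187.0 GPa, ρ = 7913 kg/m³
  magnesium alloy: E = 44.73 GPa, ρ = 1780 kg/m³
  alumina ceramic: M = 5.13×10⁻³
  magnesium alloy: M = 3.76×10⁻³
  aluminum alloy: M = 3.03×10⁻³
  commercially pure titanium: M = 2.28×10⁻³
  maraging steel: M = 1.73×10⁻³
  nickel superalloy: M = 1.72×10⁻³
Alumina ceramic ranks first.

alumina ceramic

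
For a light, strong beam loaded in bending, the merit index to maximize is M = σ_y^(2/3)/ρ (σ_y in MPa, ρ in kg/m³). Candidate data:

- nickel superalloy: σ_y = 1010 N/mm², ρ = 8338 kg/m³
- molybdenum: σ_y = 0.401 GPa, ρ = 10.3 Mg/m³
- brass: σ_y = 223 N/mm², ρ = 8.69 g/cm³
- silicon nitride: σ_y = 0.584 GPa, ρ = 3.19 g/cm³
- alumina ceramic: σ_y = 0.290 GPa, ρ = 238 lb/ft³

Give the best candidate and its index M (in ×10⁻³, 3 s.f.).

Putting every candidate on a common basis:
  nickel superalloy: σ_y = 1010 MPa, ρ = 8338 kg/m³
  molybdenum: σ_y = 401.0 MPa, ρ = 10300 kg/m³
  brass: σ_y = 223.0 MPa, ρ = 8690 kg/m³
  silicon nitride: σ_y = 584.0 MPa, ρ = 3190 kg/m³
  alumina ceramic: σ_y = 290.0 MPa, ρ = 3812 kg/m³
  silicon nitride: M = 21.9×10⁻³
  nickel superalloy: M = 12.1×10⁻³
  alumina ceramic: M = 11.5×10⁻³
  molybdenum: M = 5.28×10⁻³
  brass: M = 4.23×10⁻³
Silicon nitride has the largest M.

silicon nitride, M = 21.9×10⁻³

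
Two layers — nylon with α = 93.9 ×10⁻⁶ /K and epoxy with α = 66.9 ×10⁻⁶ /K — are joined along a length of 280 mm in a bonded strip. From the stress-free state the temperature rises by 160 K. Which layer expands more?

nylon

α(nylon) = 93.9×10⁻⁶/K vs α(epoxy) = 66.9×10⁻⁶/K.
Higher α expands more for the same ΔT: nylon.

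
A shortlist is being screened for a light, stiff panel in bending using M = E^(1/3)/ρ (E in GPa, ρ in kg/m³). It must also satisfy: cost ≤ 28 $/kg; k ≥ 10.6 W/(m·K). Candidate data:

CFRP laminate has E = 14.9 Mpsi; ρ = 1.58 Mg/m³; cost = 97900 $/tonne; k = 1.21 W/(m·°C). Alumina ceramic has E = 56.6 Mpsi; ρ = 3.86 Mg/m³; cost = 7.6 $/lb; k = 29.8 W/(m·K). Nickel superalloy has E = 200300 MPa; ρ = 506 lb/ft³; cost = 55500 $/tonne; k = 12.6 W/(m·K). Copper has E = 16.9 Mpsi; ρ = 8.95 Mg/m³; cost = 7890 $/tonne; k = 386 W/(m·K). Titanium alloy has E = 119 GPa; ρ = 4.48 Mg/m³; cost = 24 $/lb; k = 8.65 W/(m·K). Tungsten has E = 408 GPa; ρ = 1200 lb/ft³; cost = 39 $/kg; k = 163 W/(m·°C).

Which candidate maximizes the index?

Screen on constraints: cost ≤ 28 $/kg; k ≥ 10.6 W/(m·K). Survivors: alumina ceramic, copper.
In SI units:
  alumina ceramic: E = 390.2 GPa, ρ = 3860 kg/m³
  copper: E = 116.5 GPa, ρ = 8950 kg/m³
  alumina ceramic: M = 1.89×10⁻³
  copper: M = 0.546×10⁻³
Alumina ceramic has the largest M.

alumina ceramic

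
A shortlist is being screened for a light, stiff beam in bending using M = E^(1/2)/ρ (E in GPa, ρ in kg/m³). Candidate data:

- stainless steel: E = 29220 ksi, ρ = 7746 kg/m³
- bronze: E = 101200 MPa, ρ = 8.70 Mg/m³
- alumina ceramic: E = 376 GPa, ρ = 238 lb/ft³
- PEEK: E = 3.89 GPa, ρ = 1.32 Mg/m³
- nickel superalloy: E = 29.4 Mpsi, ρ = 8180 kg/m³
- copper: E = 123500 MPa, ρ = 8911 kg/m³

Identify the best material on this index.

alumina ceramic

After converting to SI:
  stainless steel: E = 201.5 GPa, ρ = 7746 kg/m³
  bronze: E = 101.2 GPa, ρ = 8700 kg/m³
  alumina ceramic: E = 376.0 GPa, ρ = 3812 kg/m³
  PEEK: E = 3.890 GPa, ρ = 1320 kg/m³
  nickel superalloy: E = 202.7 GPa, ρ = 8180 kg/m³
  copper: E = 123.5 GPa, ρ = 8911 kg/m³
  alumina ceramic: M = 5.09×10⁻³
  stainless steel: M = 1.83×10⁻³
  nickel superalloy: M = 1.74×10⁻³
  PEEK: M = 1.49×10⁻³
  copper: M = 1.25×10⁻³
  bronze: M = 1.16×10⁻³
Alumina ceramic has the largest M.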